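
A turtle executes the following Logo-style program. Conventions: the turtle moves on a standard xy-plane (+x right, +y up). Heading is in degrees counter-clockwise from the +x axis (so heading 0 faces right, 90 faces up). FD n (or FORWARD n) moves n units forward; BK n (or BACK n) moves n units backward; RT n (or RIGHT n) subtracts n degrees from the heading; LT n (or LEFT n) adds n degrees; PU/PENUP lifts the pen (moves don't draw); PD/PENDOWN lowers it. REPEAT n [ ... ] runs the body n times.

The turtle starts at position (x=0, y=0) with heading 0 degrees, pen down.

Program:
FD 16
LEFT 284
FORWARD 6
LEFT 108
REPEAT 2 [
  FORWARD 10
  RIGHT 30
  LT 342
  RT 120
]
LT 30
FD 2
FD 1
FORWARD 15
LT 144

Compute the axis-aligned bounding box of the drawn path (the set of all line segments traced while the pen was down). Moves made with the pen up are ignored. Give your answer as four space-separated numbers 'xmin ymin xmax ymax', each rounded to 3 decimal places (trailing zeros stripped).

Executing turtle program step by step:
Start: pos=(0,0), heading=0, pen down
FD 16: (0,0) -> (16,0) [heading=0, draw]
LT 284: heading 0 -> 284
FD 6: (16,0) -> (17.452,-5.822) [heading=284, draw]
LT 108: heading 284 -> 32
REPEAT 2 [
  -- iteration 1/2 --
  FD 10: (17.452,-5.822) -> (25.932,-0.523) [heading=32, draw]
  RT 30: heading 32 -> 2
  LT 342: heading 2 -> 344
  RT 120: heading 344 -> 224
  -- iteration 2/2 --
  FD 10: (25.932,-0.523) -> (18.739,-7.469) [heading=224, draw]
  RT 30: heading 224 -> 194
  LT 342: heading 194 -> 176
  RT 120: heading 176 -> 56
]
LT 30: heading 56 -> 86
FD 2: (18.739,-7.469) -> (18.878,-5.474) [heading=86, draw]
FD 1: (18.878,-5.474) -> (18.948,-4.476) [heading=86, draw]
FD 15: (18.948,-4.476) -> (19.994,10.487) [heading=86, draw]
LT 144: heading 86 -> 230
Final: pos=(19.994,10.487), heading=230, 7 segment(s) drawn

Segment endpoints: x in {0, 16, 17.452, 18.739, 18.878, 18.948, 19.994, 25.932}, y in {-7.469, -5.822, -5.474, -4.476, -0.523, 0, 10.487}
xmin=0, ymin=-7.469, xmax=25.932, ymax=10.487

Answer: 0 -7.469 25.932 10.487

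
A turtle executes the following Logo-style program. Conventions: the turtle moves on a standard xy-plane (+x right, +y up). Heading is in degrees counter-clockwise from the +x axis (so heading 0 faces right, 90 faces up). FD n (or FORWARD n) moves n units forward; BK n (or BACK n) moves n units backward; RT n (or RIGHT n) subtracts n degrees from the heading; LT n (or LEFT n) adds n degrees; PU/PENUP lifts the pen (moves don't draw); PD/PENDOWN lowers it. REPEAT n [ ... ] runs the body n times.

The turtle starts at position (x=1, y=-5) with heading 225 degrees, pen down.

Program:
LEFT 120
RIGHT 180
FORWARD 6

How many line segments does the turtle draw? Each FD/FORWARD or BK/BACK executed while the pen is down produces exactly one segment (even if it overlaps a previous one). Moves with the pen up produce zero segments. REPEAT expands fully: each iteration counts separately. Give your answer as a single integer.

Executing turtle program step by step:
Start: pos=(1,-5), heading=225, pen down
LT 120: heading 225 -> 345
RT 180: heading 345 -> 165
FD 6: (1,-5) -> (-4.796,-3.447) [heading=165, draw]
Final: pos=(-4.796,-3.447), heading=165, 1 segment(s) drawn
Segments drawn: 1

Answer: 1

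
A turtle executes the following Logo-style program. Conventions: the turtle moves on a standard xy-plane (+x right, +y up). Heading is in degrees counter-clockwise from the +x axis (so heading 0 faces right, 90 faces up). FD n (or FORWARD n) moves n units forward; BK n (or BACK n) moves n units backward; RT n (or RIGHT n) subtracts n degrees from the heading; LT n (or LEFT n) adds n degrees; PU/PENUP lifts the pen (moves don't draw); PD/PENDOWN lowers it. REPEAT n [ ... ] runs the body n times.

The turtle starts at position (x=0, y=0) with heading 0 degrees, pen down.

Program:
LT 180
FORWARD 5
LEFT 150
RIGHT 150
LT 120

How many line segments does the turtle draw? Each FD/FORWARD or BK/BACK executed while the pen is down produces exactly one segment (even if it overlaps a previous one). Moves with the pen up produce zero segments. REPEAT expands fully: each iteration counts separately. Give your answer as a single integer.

Executing turtle program step by step:
Start: pos=(0,0), heading=0, pen down
LT 180: heading 0 -> 180
FD 5: (0,0) -> (-5,0) [heading=180, draw]
LT 150: heading 180 -> 330
RT 150: heading 330 -> 180
LT 120: heading 180 -> 300
Final: pos=(-5,0), heading=300, 1 segment(s) drawn
Segments drawn: 1

Answer: 1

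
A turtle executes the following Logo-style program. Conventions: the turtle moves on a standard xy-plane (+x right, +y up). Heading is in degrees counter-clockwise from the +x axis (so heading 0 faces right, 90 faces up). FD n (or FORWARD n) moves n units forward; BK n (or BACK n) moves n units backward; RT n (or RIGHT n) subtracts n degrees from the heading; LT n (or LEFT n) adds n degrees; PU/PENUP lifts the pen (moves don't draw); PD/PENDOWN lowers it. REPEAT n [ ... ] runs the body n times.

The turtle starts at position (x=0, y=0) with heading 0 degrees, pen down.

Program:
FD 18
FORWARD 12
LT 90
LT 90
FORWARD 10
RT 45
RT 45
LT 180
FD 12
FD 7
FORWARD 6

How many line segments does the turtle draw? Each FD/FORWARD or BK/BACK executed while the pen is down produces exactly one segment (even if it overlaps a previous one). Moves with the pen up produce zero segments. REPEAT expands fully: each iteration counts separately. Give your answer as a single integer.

Executing turtle program step by step:
Start: pos=(0,0), heading=0, pen down
FD 18: (0,0) -> (18,0) [heading=0, draw]
FD 12: (18,0) -> (30,0) [heading=0, draw]
LT 90: heading 0 -> 90
LT 90: heading 90 -> 180
FD 10: (30,0) -> (20,0) [heading=180, draw]
RT 45: heading 180 -> 135
RT 45: heading 135 -> 90
LT 180: heading 90 -> 270
FD 12: (20,0) -> (20,-12) [heading=270, draw]
FD 7: (20,-12) -> (20,-19) [heading=270, draw]
FD 6: (20,-19) -> (20,-25) [heading=270, draw]
Final: pos=(20,-25), heading=270, 6 segment(s) drawn
Segments drawn: 6

Answer: 6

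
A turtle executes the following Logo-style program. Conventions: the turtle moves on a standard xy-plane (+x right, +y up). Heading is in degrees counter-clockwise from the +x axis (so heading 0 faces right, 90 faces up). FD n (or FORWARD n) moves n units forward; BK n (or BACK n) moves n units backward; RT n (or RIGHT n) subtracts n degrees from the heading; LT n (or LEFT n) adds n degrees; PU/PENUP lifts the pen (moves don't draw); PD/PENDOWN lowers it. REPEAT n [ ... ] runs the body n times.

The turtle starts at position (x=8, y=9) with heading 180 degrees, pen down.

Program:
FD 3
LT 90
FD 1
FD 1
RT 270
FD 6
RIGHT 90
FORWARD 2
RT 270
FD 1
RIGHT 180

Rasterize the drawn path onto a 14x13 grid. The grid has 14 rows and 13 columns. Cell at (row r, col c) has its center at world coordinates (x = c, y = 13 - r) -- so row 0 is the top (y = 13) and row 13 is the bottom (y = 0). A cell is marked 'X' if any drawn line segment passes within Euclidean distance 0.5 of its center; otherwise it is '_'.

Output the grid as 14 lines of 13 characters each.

Answer: _____________
_____________
_____________
_____________
_____XXXX____
_____X_______
_____XXXXXXX_
___________X_
___________XX
_____________
_____________
_____________
_____________
_____________

Derivation:
Segment 0: (8,9) -> (5,9)
Segment 1: (5,9) -> (5,8)
Segment 2: (5,8) -> (5,7)
Segment 3: (5,7) -> (11,7)
Segment 4: (11,7) -> (11,5)
Segment 5: (11,5) -> (12,5)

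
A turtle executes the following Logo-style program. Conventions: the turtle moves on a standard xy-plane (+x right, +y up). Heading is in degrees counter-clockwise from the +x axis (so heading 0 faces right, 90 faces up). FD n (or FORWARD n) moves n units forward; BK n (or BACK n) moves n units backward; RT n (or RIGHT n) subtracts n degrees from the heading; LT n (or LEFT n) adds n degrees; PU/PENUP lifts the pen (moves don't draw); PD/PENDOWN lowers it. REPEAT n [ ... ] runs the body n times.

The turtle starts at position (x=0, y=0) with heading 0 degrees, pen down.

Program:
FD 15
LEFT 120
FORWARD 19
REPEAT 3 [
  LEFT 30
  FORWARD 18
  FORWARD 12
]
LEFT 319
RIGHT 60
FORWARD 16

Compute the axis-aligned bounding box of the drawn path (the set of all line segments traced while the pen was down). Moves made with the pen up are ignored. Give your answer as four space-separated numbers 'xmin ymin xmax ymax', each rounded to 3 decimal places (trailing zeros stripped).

Executing turtle program step by step:
Start: pos=(0,0), heading=0, pen down
FD 15: (0,0) -> (15,0) [heading=0, draw]
LT 120: heading 0 -> 120
FD 19: (15,0) -> (5.5,16.454) [heading=120, draw]
REPEAT 3 [
  -- iteration 1/3 --
  LT 30: heading 120 -> 150
  FD 18: (5.5,16.454) -> (-10.088,25.454) [heading=150, draw]
  FD 12: (-10.088,25.454) -> (-20.481,31.454) [heading=150, draw]
  -- iteration 2/3 --
  LT 30: heading 150 -> 180
  FD 18: (-20.481,31.454) -> (-38.481,31.454) [heading=180, draw]
  FD 12: (-38.481,31.454) -> (-50.481,31.454) [heading=180, draw]
  -- iteration 3/3 --
  LT 30: heading 180 -> 210
  FD 18: (-50.481,31.454) -> (-66.069,22.454) [heading=210, draw]
  FD 12: (-66.069,22.454) -> (-76.462,16.454) [heading=210, draw]
]
LT 319: heading 210 -> 169
RT 60: heading 169 -> 109
FD 16: (-76.462,16.454) -> (-81.671,31.583) [heading=109, draw]
Final: pos=(-81.671,31.583), heading=109, 9 segment(s) drawn

Segment endpoints: x in {-81.671, -76.462, -66.069, -50.481, -38.481, -20.481, -10.088, 0, 5.5, 15}, y in {0, 16.454, 22.454, 25.454, 31.454, 31.454, 31.583}
xmin=-81.671, ymin=0, xmax=15, ymax=31.583

Answer: -81.671 0 15 31.583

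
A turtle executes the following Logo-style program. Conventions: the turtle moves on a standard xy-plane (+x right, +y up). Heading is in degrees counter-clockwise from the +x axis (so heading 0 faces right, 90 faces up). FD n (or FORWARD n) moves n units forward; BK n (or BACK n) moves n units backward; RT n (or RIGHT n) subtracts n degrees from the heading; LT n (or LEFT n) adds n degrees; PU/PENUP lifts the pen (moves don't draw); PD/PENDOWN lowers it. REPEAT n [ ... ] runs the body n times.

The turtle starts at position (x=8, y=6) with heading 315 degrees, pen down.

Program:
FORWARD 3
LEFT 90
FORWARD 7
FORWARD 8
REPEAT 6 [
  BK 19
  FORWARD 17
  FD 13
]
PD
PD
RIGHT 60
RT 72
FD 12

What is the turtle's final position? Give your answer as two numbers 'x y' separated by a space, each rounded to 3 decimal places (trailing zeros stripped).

Answer: 68.025 49.171

Derivation:
Executing turtle program step by step:
Start: pos=(8,6), heading=315, pen down
FD 3: (8,6) -> (10.121,3.879) [heading=315, draw]
LT 90: heading 315 -> 45
FD 7: (10.121,3.879) -> (15.071,8.828) [heading=45, draw]
FD 8: (15.071,8.828) -> (20.728,14.485) [heading=45, draw]
REPEAT 6 [
  -- iteration 1/6 --
  BK 19: (20.728,14.485) -> (7.293,1.05) [heading=45, draw]
  FD 17: (7.293,1.05) -> (19.314,13.071) [heading=45, draw]
  FD 13: (19.314,13.071) -> (28.506,22.263) [heading=45, draw]
  -- iteration 2/6 --
  BK 19: (28.506,22.263) -> (15.071,8.828) [heading=45, draw]
  FD 17: (15.071,8.828) -> (27.092,20.849) [heading=45, draw]
  FD 13: (27.092,20.849) -> (36.284,30.042) [heading=45, draw]
  -- iteration 3/6 --
  BK 19: (36.284,30.042) -> (22.849,16.607) [heading=45, draw]
  FD 17: (22.849,16.607) -> (34.87,28.627) [heading=45, draw]
  FD 13: (34.87,28.627) -> (44.062,37.82) [heading=45, draw]
  -- iteration 4/6 --
  BK 19: (44.062,37.82) -> (30.627,24.385) [heading=45, draw]
  FD 17: (30.627,24.385) -> (42.648,36.406) [heading=45, draw]
  FD 13: (42.648,36.406) -> (51.841,45.598) [heading=45, draw]
  -- iteration 5/6 --
  BK 19: (51.841,45.598) -> (38.406,32.163) [heading=45, draw]
  FD 17: (38.406,32.163) -> (50.426,44.184) [heading=45, draw]
  FD 13: (50.426,44.184) -> (59.619,53.376) [heading=45, draw]
  -- iteration 6/6 --
  BK 19: (59.619,53.376) -> (46.184,39.941) [heading=45, draw]
  FD 17: (46.184,39.941) -> (58.205,51.962) [heading=45, draw]
  FD 13: (58.205,51.962) -> (67.397,61.154) [heading=45, draw]
]
PD: pen down
PD: pen down
RT 60: heading 45 -> 345
RT 72: heading 345 -> 273
FD 12: (67.397,61.154) -> (68.025,49.171) [heading=273, draw]
Final: pos=(68.025,49.171), heading=273, 22 segment(s) drawn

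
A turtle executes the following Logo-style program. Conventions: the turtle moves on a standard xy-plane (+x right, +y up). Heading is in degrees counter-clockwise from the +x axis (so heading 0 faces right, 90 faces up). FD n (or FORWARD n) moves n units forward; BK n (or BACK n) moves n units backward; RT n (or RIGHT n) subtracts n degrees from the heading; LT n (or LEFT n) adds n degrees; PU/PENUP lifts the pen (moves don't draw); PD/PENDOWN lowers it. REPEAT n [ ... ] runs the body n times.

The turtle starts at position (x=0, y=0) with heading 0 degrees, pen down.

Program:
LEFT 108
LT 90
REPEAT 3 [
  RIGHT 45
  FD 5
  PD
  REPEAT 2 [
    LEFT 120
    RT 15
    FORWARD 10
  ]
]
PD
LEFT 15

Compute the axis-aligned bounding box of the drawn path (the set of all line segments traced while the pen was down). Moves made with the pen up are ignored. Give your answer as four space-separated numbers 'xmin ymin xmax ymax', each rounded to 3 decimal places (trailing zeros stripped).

Executing turtle program step by step:
Start: pos=(0,0), heading=0, pen down
LT 108: heading 0 -> 108
LT 90: heading 108 -> 198
REPEAT 3 [
  -- iteration 1/3 --
  RT 45: heading 198 -> 153
  FD 5: (0,0) -> (-4.455,2.27) [heading=153, draw]
  PD: pen down
  REPEAT 2 [
    -- iteration 1/2 --
    LT 120: heading 153 -> 273
    RT 15: heading 273 -> 258
    FD 10: (-4.455,2.27) -> (-6.534,-7.512) [heading=258, draw]
    -- iteration 2/2 --
    LT 120: heading 258 -> 18
    RT 15: heading 18 -> 3
    FD 10: (-6.534,-7.512) -> (3.452,-6.988) [heading=3, draw]
  ]
  -- iteration 2/3 --
  RT 45: heading 3 -> 318
  FD 5: (3.452,-6.988) -> (7.168,-10.334) [heading=318, draw]
  PD: pen down
  REPEAT 2 [
    -- iteration 1/2 --
    LT 120: heading 318 -> 78
    RT 15: heading 78 -> 63
    FD 10: (7.168,-10.334) -> (11.708,-1.424) [heading=63, draw]
    -- iteration 2/2 --
    LT 120: heading 63 -> 183
    RT 15: heading 183 -> 168
    FD 10: (11.708,-1.424) -> (1.926,0.655) [heading=168, draw]
  ]
  -- iteration 3/3 --
  RT 45: heading 168 -> 123
  FD 5: (1.926,0.655) -> (-0.797,4.849) [heading=123, draw]
  PD: pen down
  REPEAT 2 [
    -- iteration 1/2 --
    LT 120: heading 123 -> 243
    RT 15: heading 243 -> 228
    FD 10: (-0.797,4.849) -> (-7.488,-2.583) [heading=228, draw]
    -- iteration 2/2 --
    LT 120: heading 228 -> 348
    RT 15: heading 348 -> 333
    FD 10: (-7.488,-2.583) -> (1.422,-7.123) [heading=333, draw]
  ]
]
PD: pen down
LT 15: heading 333 -> 348
Final: pos=(1.422,-7.123), heading=348, 9 segment(s) drawn

Segment endpoints: x in {-7.488, -6.534, -4.455, -0.797, 0, 1.422, 1.926, 3.452, 7.168, 11.708}, y in {-10.334, -7.512, -7.123, -6.988, -2.583, -1.424, 0, 0.655, 2.27, 4.849}
xmin=-7.488, ymin=-10.334, xmax=11.708, ymax=4.849

Answer: -7.488 -10.334 11.708 4.849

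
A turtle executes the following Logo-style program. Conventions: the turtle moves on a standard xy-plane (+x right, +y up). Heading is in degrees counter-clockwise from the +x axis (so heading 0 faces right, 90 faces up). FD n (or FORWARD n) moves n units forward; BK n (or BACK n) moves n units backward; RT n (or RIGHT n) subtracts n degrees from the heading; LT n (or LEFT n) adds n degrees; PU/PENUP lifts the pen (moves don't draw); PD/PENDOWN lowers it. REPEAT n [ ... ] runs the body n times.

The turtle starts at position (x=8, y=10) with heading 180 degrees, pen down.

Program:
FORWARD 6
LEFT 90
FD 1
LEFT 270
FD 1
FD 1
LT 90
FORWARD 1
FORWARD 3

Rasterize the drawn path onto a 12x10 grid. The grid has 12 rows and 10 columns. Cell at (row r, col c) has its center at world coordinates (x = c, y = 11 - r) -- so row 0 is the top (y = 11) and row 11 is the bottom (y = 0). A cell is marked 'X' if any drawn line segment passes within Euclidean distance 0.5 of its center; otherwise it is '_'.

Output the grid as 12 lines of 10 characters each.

Answer: __________
__XXXXXXX_
XXX_______
X_________
X_________
X_________
X_________
__________
__________
__________
__________
__________

Derivation:
Segment 0: (8,10) -> (2,10)
Segment 1: (2,10) -> (2,9)
Segment 2: (2,9) -> (1,9)
Segment 3: (1,9) -> (-0,9)
Segment 4: (-0,9) -> (-0,8)
Segment 5: (-0,8) -> (-0,5)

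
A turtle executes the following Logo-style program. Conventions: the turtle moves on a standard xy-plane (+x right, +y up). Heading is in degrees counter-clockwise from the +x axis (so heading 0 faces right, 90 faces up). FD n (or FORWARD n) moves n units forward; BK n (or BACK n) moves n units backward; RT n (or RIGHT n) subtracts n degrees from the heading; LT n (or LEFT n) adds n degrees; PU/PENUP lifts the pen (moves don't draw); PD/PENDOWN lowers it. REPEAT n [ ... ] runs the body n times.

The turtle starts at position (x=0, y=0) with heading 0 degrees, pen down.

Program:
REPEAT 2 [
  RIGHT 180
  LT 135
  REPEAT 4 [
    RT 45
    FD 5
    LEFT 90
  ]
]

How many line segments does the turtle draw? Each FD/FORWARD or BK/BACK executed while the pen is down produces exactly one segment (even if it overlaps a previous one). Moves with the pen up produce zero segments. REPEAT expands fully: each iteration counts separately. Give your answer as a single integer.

Executing turtle program step by step:
Start: pos=(0,0), heading=0, pen down
REPEAT 2 [
  -- iteration 1/2 --
  RT 180: heading 0 -> 180
  LT 135: heading 180 -> 315
  REPEAT 4 [
    -- iteration 1/4 --
    RT 45: heading 315 -> 270
    FD 5: (0,0) -> (0,-5) [heading=270, draw]
    LT 90: heading 270 -> 0
    -- iteration 2/4 --
    RT 45: heading 0 -> 315
    FD 5: (0,-5) -> (3.536,-8.536) [heading=315, draw]
    LT 90: heading 315 -> 45
    -- iteration 3/4 --
    RT 45: heading 45 -> 0
    FD 5: (3.536,-8.536) -> (8.536,-8.536) [heading=0, draw]
    LT 90: heading 0 -> 90
    -- iteration 4/4 --
    RT 45: heading 90 -> 45
    FD 5: (8.536,-8.536) -> (12.071,-5) [heading=45, draw]
    LT 90: heading 45 -> 135
  ]
  -- iteration 2/2 --
  RT 180: heading 135 -> 315
  LT 135: heading 315 -> 90
  REPEAT 4 [
    -- iteration 1/4 --
    RT 45: heading 90 -> 45
    FD 5: (12.071,-5) -> (15.607,-1.464) [heading=45, draw]
    LT 90: heading 45 -> 135
    -- iteration 2/4 --
    RT 45: heading 135 -> 90
    FD 5: (15.607,-1.464) -> (15.607,3.536) [heading=90, draw]
    LT 90: heading 90 -> 180
    -- iteration 3/4 --
    RT 45: heading 180 -> 135
    FD 5: (15.607,3.536) -> (12.071,7.071) [heading=135, draw]
    LT 90: heading 135 -> 225
    -- iteration 4/4 --
    RT 45: heading 225 -> 180
    FD 5: (12.071,7.071) -> (7.071,7.071) [heading=180, draw]
    LT 90: heading 180 -> 270
  ]
]
Final: pos=(7.071,7.071), heading=270, 8 segment(s) drawn
Segments drawn: 8

Answer: 8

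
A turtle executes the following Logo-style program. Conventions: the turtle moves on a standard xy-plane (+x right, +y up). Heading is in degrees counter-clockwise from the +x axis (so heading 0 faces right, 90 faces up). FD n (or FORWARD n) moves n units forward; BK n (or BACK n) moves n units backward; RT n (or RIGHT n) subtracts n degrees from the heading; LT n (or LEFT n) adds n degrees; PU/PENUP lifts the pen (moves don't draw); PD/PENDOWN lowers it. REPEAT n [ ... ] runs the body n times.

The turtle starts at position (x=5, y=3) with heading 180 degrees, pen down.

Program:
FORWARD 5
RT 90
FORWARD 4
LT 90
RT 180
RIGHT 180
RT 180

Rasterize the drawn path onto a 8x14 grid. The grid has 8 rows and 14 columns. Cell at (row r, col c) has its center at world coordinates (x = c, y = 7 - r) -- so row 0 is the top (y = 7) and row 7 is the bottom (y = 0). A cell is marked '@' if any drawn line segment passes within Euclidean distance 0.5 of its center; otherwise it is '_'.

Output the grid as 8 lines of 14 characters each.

Answer: @_____________
@_____________
@_____________
@_____________
@@@@@@________
______________
______________
______________

Derivation:
Segment 0: (5,3) -> (0,3)
Segment 1: (0,3) -> (0,7)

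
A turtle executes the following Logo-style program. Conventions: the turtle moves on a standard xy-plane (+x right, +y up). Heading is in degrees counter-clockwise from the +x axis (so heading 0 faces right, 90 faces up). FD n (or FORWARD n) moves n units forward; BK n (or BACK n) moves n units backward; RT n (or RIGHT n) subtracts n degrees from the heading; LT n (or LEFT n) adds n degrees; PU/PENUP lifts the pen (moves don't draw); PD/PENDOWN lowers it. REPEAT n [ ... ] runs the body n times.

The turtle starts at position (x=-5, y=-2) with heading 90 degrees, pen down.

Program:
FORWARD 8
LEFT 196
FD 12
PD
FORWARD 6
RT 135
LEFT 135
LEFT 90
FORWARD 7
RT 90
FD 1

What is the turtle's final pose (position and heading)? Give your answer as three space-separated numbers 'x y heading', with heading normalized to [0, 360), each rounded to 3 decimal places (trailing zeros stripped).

Executing turtle program step by step:
Start: pos=(-5,-2), heading=90, pen down
FD 8: (-5,-2) -> (-5,6) [heading=90, draw]
LT 196: heading 90 -> 286
FD 12: (-5,6) -> (-1.692,-5.535) [heading=286, draw]
PD: pen down
FD 6: (-1.692,-5.535) -> (-0.039,-11.303) [heading=286, draw]
RT 135: heading 286 -> 151
LT 135: heading 151 -> 286
LT 90: heading 286 -> 16
FD 7: (-0.039,-11.303) -> (6.69,-9.373) [heading=16, draw]
RT 90: heading 16 -> 286
FD 1: (6.69,-9.373) -> (6.966,-10.335) [heading=286, draw]
Final: pos=(6.966,-10.335), heading=286, 5 segment(s) drawn

Answer: 6.966 -10.335 286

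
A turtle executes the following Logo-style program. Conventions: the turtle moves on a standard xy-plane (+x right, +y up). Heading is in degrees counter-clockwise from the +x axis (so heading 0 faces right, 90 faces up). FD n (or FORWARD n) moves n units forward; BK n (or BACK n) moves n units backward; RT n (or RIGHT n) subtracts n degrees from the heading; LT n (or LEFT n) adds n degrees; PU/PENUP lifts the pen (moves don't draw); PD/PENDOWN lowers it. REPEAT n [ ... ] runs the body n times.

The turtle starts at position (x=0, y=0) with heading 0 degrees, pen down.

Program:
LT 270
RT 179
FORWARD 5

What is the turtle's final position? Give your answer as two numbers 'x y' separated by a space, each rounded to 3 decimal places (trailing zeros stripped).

Executing turtle program step by step:
Start: pos=(0,0), heading=0, pen down
LT 270: heading 0 -> 270
RT 179: heading 270 -> 91
FD 5: (0,0) -> (-0.087,4.999) [heading=91, draw]
Final: pos=(-0.087,4.999), heading=91, 1 segment(s) drawn

Answer: -0.087 4.999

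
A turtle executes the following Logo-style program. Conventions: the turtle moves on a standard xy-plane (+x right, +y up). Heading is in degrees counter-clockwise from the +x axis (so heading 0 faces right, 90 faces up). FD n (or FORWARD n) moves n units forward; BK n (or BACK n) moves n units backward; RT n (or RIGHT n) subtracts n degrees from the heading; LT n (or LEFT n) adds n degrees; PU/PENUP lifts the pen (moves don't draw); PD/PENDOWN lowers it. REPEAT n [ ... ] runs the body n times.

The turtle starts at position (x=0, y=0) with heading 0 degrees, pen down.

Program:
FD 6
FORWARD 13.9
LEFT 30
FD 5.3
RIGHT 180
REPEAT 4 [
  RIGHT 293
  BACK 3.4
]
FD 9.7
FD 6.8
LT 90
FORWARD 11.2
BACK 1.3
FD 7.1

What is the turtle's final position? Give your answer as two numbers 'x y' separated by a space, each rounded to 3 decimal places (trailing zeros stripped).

Answer: -2.493 7.905

Derivation:
Executing turtle program step by step:
Start: pos=(0,0), heading=0, pen down
FD 6: (0,0) -> (6,0) [heading=0, draw]
FD 13.9: (6,0) -> (19.9,0) [heading=0, draw]
LT 30: heading 0 -> 30
FD 5.3: (19.9,0) -> (24.49,2.65) [heading=30, draw]
RT 180: heading 30 -> 210
REPEAT 4 [
  -- iteration 1/4 --
  RT 293: heading 210 -> 277
  BK 3.4: (24.49,2.65) -> (24.076,6.025) [heading=277, draw]
  -- iteration 2/4 --
  RT 293: heading 277 -> 344
  BK 3.4: (24.076,6.025) -> (20.807,6.962) [heading=344, draw]
  -- iteration 3/4 --
  RT 293: heading 344 -> 51
  BK 3.4: (20.807,6.962) -> (18.668,4.32) [heading=51, draw]
  -- iteration 4/4 --
  RT 293: heading 51 -> 118
  BK 3.4: (18.668,4.32) -> (20.264,1.318) [heading=118, draw]
]
FD 9.7: (20.264,1.318) -> (15.71,9.882) [heading=118, draw]
FD 6.8: (15.71,9.882) -> (12.518,15.886) [heading=118, draw]
LT 90: heading 118 -> 208
FD 11.2: (12.518,15.886) -> (2.629,10.628) [heading=208, draw]
BK 1.3: (2.629,10.628) -> (3.776,11.238) [heading=208, draw]
FD 7.1: (3.776,11.238) -> (-2.493,7.905) [heading=208, draw]
Final: pos=(-2.493,7.905), heading=208, 12 segment(s) drawn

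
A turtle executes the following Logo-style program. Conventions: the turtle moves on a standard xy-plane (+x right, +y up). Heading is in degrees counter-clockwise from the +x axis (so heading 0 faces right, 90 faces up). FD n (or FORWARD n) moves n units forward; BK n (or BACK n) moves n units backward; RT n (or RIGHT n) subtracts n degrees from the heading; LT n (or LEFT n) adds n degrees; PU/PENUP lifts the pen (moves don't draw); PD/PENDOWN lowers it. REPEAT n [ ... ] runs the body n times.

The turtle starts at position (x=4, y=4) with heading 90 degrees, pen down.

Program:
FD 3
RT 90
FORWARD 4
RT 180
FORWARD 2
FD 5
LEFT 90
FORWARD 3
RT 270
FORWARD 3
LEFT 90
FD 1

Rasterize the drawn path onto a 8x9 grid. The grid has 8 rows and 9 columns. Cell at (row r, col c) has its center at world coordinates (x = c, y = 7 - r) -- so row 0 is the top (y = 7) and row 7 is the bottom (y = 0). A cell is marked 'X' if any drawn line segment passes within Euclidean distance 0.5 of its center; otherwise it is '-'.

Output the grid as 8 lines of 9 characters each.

Segment 0: (4,4) -> (4,7)
Segment 1: (4,7) -> (8,7)
Segment 2: (8,7) -> (6,7)
Segment 3: (6,7) -> (1,7)
Segment 4: (1,7) -> (1,4)
Segment 5: (1,4) -> (4,4)
Segment 6: (4,4) -> (4,5)

Answer: -XXXXXXXX
-X--X----
-X--X----
-XXXX----
---------
---------
---------
---------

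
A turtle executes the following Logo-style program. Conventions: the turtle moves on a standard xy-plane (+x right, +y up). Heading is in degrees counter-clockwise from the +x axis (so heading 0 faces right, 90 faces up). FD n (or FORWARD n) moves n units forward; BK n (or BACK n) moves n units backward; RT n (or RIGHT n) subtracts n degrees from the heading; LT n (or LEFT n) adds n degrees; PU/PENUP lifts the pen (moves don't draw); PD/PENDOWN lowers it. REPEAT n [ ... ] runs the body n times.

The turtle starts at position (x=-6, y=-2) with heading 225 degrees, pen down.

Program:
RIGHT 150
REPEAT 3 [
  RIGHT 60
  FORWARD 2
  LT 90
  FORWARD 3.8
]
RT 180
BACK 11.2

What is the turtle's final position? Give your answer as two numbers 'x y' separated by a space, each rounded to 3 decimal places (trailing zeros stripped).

Answer: -20.296 12.104

Derivation:
Executing turtle program step by step:
Start: pos=(-6,-2), heading=225, pen down
RT 150: heading 225 -> 75
REPEAT 3 [
  -- iteration 1/3 --
  RT 60: heading 75 -> 15
  FD 2: (-6,-2) -> (-4.068,-1.482) [heading=15, draw]
  LT 90: heading 15 -> 105
  FD 3.8: (-4.068,-1.482) -> (-5.052,2.188) [heading=105, draw]
  -- iteration 2/3 --
  RT 60: heading 105 -> 45
  FD 2: (-5.052,2.188) -> (-3.637,3.602) [heading=45, draw]
  LT 90: heading 45 -> 135
  FD 3.8: (-3.637,3.602) -> (-6.324,6.289) [heading=135, draw]
  -- iteration 3/3 --
  RT 60: heading 135 -> 75
  FD 2: (-6.324,6.289) -> (-5.807,8.221) [heading=75, draw]
  LT 90: heading 75 -> 165
  FD 3.8: (-5.807,8.221) -> (-9.477,9.205) [heading=165, draw]
]
RT 180: heading 165 -> 345
BK 11.2: (-9.477,9.205) -> (-20.296,12.104) [heading=345, draw]
Final: pos=(-20.296,12.104), heading=345, 7 segment(s) drawn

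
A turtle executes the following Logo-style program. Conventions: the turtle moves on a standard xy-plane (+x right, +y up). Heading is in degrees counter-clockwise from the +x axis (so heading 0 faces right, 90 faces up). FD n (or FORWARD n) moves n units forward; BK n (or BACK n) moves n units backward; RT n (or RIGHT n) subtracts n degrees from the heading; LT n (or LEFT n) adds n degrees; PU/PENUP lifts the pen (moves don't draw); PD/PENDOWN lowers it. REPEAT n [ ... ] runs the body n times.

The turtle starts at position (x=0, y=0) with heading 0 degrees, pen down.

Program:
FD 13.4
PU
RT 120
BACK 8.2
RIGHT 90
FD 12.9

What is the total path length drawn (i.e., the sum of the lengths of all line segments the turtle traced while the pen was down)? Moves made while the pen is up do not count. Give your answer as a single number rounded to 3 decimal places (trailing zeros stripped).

Executing turtle program step by step:
Start: pos=(0,0), heading=0, pen down
FD 13.4: (0,0) -> (13.4,0) [heading=0, draw]
PU: pen up
RT 120: heading 0 -> 240
BK 8.2: (13.4,0) -> (17.5,7.101) [heading=240, move]
RT 90: heading 240 -> 150
FD 12.9: (17.5,7.101) -> (6.328,13.551) [heading=150, move]
Final: pos=(6.328,13.551), heading=150, 1 segment(s) drawn

Segment lengths:
  seg 1: (0,0) -> (13.4,0), length = 13.4
Total = 13.4

Answer: 13.4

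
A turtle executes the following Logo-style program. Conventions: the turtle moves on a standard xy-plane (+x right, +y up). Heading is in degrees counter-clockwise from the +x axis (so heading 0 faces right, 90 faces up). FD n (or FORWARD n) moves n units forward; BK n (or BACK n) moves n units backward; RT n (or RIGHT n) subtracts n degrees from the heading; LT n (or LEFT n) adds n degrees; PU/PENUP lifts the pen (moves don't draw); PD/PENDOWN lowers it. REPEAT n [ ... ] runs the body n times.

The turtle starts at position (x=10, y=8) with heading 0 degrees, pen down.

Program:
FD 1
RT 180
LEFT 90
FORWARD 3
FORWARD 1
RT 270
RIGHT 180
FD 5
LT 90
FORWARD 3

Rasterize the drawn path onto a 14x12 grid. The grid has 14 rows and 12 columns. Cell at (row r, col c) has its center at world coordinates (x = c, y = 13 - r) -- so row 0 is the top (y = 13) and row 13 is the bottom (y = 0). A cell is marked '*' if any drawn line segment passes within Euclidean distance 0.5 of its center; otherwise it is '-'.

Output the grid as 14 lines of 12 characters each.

Answer: ------------
------------
------------
------------
------------
----------**
-----------*
-----------*
-----------*
------******
------*-----
------*-----
------*-----
------------

Derivation:
Segment 0: (10,8) -> (11,8)
Segment 1: (11,8) -> (11,5)
Segment 2: (11,5) -> (11,4)
Segment 3: (11,4) -> (6,4)
Segment 4: (6,4) -> (6,1)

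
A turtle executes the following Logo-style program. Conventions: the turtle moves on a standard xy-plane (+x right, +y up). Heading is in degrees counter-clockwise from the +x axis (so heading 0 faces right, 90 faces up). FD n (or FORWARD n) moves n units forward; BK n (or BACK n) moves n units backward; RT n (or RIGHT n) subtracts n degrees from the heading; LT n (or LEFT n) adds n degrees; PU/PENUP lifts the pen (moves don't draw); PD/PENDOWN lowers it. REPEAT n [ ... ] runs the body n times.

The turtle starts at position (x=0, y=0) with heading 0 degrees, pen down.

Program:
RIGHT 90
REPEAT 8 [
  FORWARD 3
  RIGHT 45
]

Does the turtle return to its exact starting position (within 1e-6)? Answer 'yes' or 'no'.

Answer: yes

Derivation:
Executing turtle program step by step:
Start: pos=(0,0), heading=0, pen down
RT 90: heading 0 -> 270
REPEAT 8 [
  -- iteration 1/8 --
  FD 3: (0,0) -> (0,-3) [heading=270, draw]
  RT 45: heading 270 -> 225
  -- iteration 2/8 --
  FD 3: (0,-3) -> (-2.121,-5.121) [heading=225, draw]
  RT 45: heading 225 -> 180
  -- iteration 3/8 --
  FD 3: (-2.121,-5.121) -> (-5.121,-5.121) [heading=180, draw]
  RT 45: heading 180 -> 135
  -- iteration 4/8 --
  FD 3: (-5.121,-5.121) -> (-7.243,-3) [heading=135, draw]
  RT 45: heading 135 -> 90
  -- iteration 5/8 --
  FD 3: (-7.243,-3) -> (-7.243,0) [heading=90, draw]
  RT 45: heading 90 -> 45
  -- iteration 6/8 --
  FD 3: (-7.243,0) -> (-5.121,2.121) [heading=45, draw]
  RT 45: heading 45 -> 0
  -- iteration 7/8 --
  FD 3: (-5.121,2.121) -> (-2.121,2.121) [heading=0, draw]
  RT 45: heading 0 -> 315
  -- iteration 8/8 --
  FD 3: (-2.121,2.121) -> (0,0) [heading=315, draw]
  RT 45: heading 315 -> 270
]
Final: pos=(0,0), heading=270, 8 segment(s) drawn

Start position: (0, 0)
Final position: (0, 0)
Distance = 0; < 1e-6 -> CLOSED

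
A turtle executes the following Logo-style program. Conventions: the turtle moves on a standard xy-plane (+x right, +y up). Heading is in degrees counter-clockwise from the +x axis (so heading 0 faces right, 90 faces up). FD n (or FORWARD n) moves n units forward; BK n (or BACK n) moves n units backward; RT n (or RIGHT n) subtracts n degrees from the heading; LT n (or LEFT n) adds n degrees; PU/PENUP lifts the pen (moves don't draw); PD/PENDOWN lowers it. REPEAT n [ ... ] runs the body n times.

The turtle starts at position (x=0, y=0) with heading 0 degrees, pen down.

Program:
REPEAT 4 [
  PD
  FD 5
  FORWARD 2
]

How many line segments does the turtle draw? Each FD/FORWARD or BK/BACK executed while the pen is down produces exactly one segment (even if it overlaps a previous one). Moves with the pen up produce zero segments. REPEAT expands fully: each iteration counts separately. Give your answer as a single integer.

Answer: 8

Derivation:
Executing turtle program step by step:
Start: pos=(0,0), heading=0, pen down
REPEAT 4 [
  -- iteration 1/4 --
  PD: pen down
  FD 5: (0,0) -> (5,0) [heading=0, draw]
  FD 2: (5,0) -> (7,0) [heading=0, draw]
  -- iteration 2/4 --
  PD: pen down
  FD 5: (7,0) -> (12,0) [heading=0, draw]
  FD 2: (12,0) -> (14,0) [heading=0, draw]
  -- iteration 3/4 --
  PD: pen down
  FD 5: (14,0) -> (19,0) [heading=0, draw]
  FD 2: (19,0) -> (21,0) [heading=0, draw]
  -- iteration 4/4 --
  PD: pen down
  FD 5: (21,0) -> (26,0) [heading=0, draw]
  FD 2: (26,0) -> (28,0) [heading=0, draw]
]
Final: pos=(28,0), heading=0, 8 segment(s) drawn
Segments drawn: 8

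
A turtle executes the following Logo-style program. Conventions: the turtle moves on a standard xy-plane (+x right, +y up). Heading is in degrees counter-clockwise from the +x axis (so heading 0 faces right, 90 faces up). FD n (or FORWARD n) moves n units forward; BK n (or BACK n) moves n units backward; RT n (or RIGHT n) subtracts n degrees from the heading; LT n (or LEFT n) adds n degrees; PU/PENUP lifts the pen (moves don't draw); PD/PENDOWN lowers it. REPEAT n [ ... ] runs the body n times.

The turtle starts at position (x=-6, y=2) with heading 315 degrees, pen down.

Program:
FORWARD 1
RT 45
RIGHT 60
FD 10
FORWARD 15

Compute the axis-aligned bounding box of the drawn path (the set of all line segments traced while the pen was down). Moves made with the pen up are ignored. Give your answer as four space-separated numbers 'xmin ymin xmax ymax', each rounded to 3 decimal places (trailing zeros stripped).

Answer: -26.944 -11.207 -5.293 2

Derivation:
Executing turtle program step by step:
Start: pos=(-6,2), heading=315, pen down
FD 1: (-6,2) -> (-5.293,1.293) [heading=315, draw]
RT 45: heading 315 -> 270
RT 60: heading 270 -> 210
FD 10: (-5.293,1.293) -> (-13.953,-3.707) [heading=210, draw]
FD 15: (-13.953,-3.707) -> (-26.944,-11.207) [heading=210, draw]
Final: pos=(-26.944,-11.207), heading=210, 3 segment(s) drawn

Segment endpoints: x in {-26.944, -13.953, -6, -5.293}, y in {-11.207, -3.707, 1.293, 2}
xmin=-26.944, ymin=-11.207, xmax=-5.293, ymax=2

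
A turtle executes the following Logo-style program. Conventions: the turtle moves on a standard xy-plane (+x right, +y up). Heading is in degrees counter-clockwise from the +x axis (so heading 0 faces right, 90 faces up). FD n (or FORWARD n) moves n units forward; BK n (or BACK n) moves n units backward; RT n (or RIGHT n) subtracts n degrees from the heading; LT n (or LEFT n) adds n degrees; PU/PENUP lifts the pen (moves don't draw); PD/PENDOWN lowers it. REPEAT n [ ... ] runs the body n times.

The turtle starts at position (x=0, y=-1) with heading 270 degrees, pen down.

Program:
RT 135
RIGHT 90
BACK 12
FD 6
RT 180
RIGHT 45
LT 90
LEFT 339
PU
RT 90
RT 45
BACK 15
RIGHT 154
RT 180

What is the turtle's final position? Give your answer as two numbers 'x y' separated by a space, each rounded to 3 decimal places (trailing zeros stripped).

Executing turtle program step by step:
Start: pos=(0,-1), heading=270, pen down
RT 135: heading 270 -> 135
RT 90: heading 135 -> 45
BK 12: (0,-1) -> (-8.485,-9.485) [heading=45, draw]
FD 6: (-8.485,-9.485) -> (-4.243,-5.243) [heading=45, draw]
RT 180: heading 45 -> 225
RT 45: heading 225 -> 180
LT 90: heading 180 -> 270
LT 339: heading 270 -> 249
PU: pen up
RT 90: heading 249 -> 159
RT 45: heading 159 -> 114
BK 15: (-4.243,-5.243) -> (1.858,-18.946) [heading=114, move]
RT 154: heading 114 -> 320
RT 180: heading 320 -> 140
Final: pos=(1.858,-18.946), heading=140, 2 segment(s) drawn

Answer: 1.858 -18.946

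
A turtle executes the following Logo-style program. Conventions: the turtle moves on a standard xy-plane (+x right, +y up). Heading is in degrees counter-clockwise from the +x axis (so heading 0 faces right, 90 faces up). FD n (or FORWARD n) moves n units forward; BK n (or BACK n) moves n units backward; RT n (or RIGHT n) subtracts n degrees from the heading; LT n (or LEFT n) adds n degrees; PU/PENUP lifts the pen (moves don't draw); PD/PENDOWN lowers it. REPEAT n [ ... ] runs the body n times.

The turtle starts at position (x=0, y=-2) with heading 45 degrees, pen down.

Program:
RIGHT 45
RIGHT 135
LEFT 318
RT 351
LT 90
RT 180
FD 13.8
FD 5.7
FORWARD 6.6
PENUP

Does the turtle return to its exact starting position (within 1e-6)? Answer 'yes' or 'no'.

Executing turtle program step by step:
Start: pos=(0,-2), heading=45, pen down
RT 45: heading 45 -> 0
RT 135: heading 0 -> 225
LT 318: heading 225 -> 183
RT 351: heading 183 -> 192
LT 90: heading 192 -> 282
RT 180: heading 282 -> 102
FD 13.8: (0,-2) -> (-2.869,11.498) [heading=102, draw]
FD 5.7: (-2.869,11.498) -> (-4.054,17.074) [heading=102, draw]
FD 6.6: (-4.054,17.074) -> (-5.426,23.53) [heading=102, draw]
PU: pen up
Final: pos=(-5.426,23.53), heading=102, 3 segment(s) drawn

Start position: (0, -2)
Final position: (-5.426, 23.53)
Distance = 26.1; >= 1e-6 -> NOT closed

Answer: no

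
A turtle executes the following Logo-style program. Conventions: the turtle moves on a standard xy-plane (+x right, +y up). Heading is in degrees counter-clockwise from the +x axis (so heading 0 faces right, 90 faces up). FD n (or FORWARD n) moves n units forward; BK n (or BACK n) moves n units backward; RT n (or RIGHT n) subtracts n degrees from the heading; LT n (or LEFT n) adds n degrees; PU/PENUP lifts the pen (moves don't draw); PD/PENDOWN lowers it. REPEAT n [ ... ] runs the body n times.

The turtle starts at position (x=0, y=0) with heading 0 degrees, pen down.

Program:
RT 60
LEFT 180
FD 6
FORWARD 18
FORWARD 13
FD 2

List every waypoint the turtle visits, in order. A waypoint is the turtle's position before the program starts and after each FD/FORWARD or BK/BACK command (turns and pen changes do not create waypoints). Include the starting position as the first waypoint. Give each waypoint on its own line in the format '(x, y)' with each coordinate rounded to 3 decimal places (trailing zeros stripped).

Executing turtle program step by step:
Start: pos=(0,0), heading=0, pen down
RT 60: heading 0 -> 300
LT 180: heading 300 -> 120
FD 6: (0,0) -> (-3,5.196) [heading=120, draw]
FD 18: (-3,5.196) -> (-12,20.785) [heading=120, draw]
FD 13: (-12,20.785) -> (-18.5,32.043) [heading=120, draw]
FD 2: (-18.5,32.043) -> (-19.5,33.775) [heading=120, draw]
Final: pos=(-19.5,33.775), heading=120, 4 segment(s) drawn
Waypoints (5 total):
(0, 0)
(-3, 5.196)
(-12, 20.785)
(-18.5, 32.043)
(-19.5, 33.775)

Answer: (0, 0)
(-3, 5.196)
(-12, 20.785)
(-18.5, 32.043)
(-19.5, 33.775)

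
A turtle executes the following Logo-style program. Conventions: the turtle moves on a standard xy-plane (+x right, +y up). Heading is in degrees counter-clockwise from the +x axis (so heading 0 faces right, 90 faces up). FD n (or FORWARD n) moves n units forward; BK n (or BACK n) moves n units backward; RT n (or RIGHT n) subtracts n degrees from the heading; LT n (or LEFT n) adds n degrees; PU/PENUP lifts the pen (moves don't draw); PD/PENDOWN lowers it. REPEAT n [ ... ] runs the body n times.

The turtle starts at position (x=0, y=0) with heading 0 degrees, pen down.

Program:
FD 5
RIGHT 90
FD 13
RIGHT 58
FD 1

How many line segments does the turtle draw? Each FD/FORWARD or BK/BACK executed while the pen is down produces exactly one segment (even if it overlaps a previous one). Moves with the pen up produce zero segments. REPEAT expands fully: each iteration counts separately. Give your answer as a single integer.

Executing turtle program step by step:
Start: pos=(0,0), heading=0, pen down
FD 5: (0,0) -> (5,0) [heading=0, draw]
RT 90: heading 0 -> 270
FD 13: (5,0) -> (5,-13) [heading=270, draw]
RT 58: heading 270 -> 212
FD 1: (5,-13) -> (4.152,-13.53) [heading=212, draw]
Final: pos=(4.152,-13.53), heading=212, 3 segment(s) drawn
Segments drawn: 3

Answer: 3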